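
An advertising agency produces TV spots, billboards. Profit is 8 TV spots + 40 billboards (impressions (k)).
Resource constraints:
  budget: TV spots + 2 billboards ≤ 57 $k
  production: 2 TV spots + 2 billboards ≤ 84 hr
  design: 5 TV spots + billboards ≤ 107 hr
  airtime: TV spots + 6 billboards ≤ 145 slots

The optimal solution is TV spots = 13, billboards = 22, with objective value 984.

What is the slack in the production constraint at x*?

14

production used = 2·13 + 2·22 = 70; slack = 84 − 70 = 14.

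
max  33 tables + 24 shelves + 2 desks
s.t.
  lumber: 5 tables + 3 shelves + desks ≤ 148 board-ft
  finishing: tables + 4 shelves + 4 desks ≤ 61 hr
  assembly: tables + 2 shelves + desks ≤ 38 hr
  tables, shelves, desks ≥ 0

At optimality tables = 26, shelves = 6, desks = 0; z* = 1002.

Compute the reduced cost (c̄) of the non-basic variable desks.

At the optimum: lumber uses 148 of 148 (binding); finishing uses 50 of 61 (slack = 11); assembly uses 38 of 38 (binding).
By complementary slackness, y = 0 for the non-binding constraint.
Dual feasibility on the basic columns requires 5·y_lumber + 1·y_assembly = 33, 3·y_lumber + 2·y_assembly = 24.
→ y_lumber = 6 and y_assembly = 3.
Reduced cost of desks: c₃ − yᵀa₃ = 2 − (6·1 + 3·1) = 2 − 9 = -7.

-7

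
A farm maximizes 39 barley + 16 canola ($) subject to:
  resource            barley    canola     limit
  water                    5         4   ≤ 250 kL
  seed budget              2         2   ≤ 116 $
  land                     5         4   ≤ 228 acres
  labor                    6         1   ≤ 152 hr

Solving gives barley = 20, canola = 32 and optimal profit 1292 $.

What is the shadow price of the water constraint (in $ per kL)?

At the optimum: water uses 228 of 250 (slack = 22); seed budget uses 104 of 116 (slack = 12); land uses 228 of 228 (binding); labor uses 152 of 152 (binding).
By complementary slackness, y = 0 for the non-binding constraints.
Dual feasibility on the basic columns requires 5·y_land + 6·y_labor = 39, 4·y_land + 1·y_labor = 16.
→ y_land = 3 and y_labor = 4.
Shadow price of water = 0.

0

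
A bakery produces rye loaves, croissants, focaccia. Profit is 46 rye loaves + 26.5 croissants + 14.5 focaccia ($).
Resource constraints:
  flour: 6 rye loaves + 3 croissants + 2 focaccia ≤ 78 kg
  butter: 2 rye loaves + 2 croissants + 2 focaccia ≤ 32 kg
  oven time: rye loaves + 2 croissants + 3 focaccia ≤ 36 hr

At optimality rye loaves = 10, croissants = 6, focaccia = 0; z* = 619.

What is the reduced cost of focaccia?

-5.5

Check each constraint at x*: flour 78/78 (tight); butter 32/32 (tight); oven time 22/36 (slack 14).
By complementary slackness, y = 0 for the non-binding constraint.
Dual feasibility on the basic columns requires 6·y_flour + 2·y_butter = 46, 3·y_flour + 2·y_butter = 26.5.
→ y_flour = 6.5 and y_butter = 3.5.
Reduced cost of focaccia: c₃ − yᵀa₃ = 14.5 − (6.5·2 + 3.5·2) = 14.5 − 20 = -5.5.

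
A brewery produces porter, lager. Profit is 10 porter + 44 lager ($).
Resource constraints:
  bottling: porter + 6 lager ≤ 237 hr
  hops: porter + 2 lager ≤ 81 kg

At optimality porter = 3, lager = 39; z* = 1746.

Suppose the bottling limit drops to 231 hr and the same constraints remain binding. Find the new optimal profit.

1710

Both bottling and hops are binding at x*.
From A_Bᵀ y = c: 1·y_bottling + 1·y_hops = 10; 6·y_bottling + 2·y_hops = 44.
This yields shadow prices y_bottling = 6, y_hops = 4.
Δz = y_bottling·Δb = 6 × (-6) = -36, so new z* = 1746 − 36 = 1710.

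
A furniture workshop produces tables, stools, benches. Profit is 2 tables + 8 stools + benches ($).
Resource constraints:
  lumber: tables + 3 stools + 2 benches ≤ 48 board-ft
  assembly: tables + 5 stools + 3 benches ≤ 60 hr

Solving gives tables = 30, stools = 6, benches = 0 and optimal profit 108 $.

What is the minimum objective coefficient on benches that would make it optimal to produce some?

Check each constraint at x*: lumber 48/48 (tight); assembly 60/60 (tight).
The binding rows give the dual system: 1·y_lumber + 1·y_assembly = 2 and 3·y_lumber + 5·y_assembly = 8.
This yields shadow prices y_lumber = 1, y_assembly = 1.
benches enters the basis when its profit ≥ yᵀa₃ = 1·2 + 1·3 = 5.

5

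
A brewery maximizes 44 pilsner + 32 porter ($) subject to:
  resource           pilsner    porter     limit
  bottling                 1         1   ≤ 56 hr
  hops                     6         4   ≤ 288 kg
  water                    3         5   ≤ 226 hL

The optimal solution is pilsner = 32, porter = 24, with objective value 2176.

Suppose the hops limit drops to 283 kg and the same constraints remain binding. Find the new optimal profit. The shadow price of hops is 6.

2146

Δb = -5, so new z* = 2176 + (6)·(-5) = 2176 − 30 = 2146.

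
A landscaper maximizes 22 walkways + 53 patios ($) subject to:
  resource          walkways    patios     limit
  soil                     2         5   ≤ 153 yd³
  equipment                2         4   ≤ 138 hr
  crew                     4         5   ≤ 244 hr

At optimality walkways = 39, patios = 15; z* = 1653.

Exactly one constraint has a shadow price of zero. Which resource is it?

crew

soil: 153/153 (binding)
equipment: 138/138 (binding)
crew: 231/244 (slack 13)
By complementary slackness, a constraint with positive slack has shadow price 0 → crew.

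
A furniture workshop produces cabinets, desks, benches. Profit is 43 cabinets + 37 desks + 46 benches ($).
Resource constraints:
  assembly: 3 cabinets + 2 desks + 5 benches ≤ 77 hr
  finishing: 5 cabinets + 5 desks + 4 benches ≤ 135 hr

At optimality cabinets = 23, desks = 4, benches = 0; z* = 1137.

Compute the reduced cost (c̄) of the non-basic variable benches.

Check each constraint at x*: assembly 77/77 (tight); finishing 135/135 (tight).
The binding rows give the dual system: 3·y_assembly + 5·y_finishing = 43 and 2·y_assembly + 5·y_finishing = 37.
Solving: y_assembly = 6, y_finishing = 5.
Reduced cost of benches: c₃ − yᵀa₃ = 46 − (6·5 + 5·4) = 46 − 50 = -4.

-4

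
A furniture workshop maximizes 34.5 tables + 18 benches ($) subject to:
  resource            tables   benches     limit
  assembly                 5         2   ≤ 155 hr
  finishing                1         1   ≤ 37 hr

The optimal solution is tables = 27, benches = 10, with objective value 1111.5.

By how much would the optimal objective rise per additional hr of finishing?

Check each constraint at x*: assembly 155/155 (tight); finishing 37/37 (tight).
From A_Bᵀ y = c: 5·y_assembly + 1·y_finishing = 34.5; 2·y_assembly + 1·y_finishing = 18.
This yields shadow prices y_assembly = 5.5, y_finishing = 7.
Shadow price of finishing = 7.

7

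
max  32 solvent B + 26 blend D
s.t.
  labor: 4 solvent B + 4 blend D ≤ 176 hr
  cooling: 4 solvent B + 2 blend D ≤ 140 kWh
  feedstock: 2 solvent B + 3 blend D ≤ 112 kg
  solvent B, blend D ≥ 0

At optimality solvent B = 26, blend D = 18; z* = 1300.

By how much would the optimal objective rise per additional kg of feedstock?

0

Check each constraint at x*: labor 176/176 (tight); cooling 140/140 (tight); feedstock 106/112 (slack 6).
Since feedstock is not tight, its dual is 0.
From A_Bᵀ y = c: 4·y_labor + 4·y_cooling = 32; 4·y_labor + 2·y_cooling = 26.
This yields shadow prices y_labor = 5, y_cooling = 3.
Shadow price of feedstock = 0.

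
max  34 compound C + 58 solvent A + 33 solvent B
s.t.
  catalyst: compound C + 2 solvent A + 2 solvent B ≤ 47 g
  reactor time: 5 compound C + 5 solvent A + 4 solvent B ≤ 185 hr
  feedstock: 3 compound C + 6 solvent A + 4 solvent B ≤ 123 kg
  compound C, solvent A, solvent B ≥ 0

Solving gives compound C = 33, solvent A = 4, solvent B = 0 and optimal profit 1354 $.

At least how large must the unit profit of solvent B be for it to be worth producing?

40

Check each constraint at x*: catalyst 41/47 (slack 6); reactor time 185/185 (tight); feedstock 123/123 (tight).
Slack constraints have shadow price 0 (complementary slackness).
From A_Bᵀ y = c: 5·y_reactor time + 3·y_feedstock = 34; 5·y_reactor time + 6·y_feedstock = 58.
Solving: y_reactor time = 2, y_feedstock = 8.
solvent B enters the basis when its profit ≥ yᵀa₃ = 2·4 + 8·4 = 40.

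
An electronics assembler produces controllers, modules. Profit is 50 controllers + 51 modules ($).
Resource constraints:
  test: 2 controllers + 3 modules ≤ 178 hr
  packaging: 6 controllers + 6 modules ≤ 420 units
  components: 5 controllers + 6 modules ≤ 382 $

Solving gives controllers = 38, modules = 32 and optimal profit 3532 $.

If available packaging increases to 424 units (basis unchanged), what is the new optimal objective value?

At the optimum: test uses 172 of 178 (slack = 6); packaging uses 420 of 420 (binding); components uses 382 of 382 (binding).
By complementary slackness, y = 0 for the non-binding constraint.
From A_Bᵀ y = c: 6·y_packaging + 5·y_components = 50; 6·y_packaging + 6·y_components = 51.
This yields shadow prices y_packaging = 7.5, y_components = 1.
Δz = y_packaging·Δb = 7.5 × (4) = 30, so new z* = 3532 + 30 = 3562.

3562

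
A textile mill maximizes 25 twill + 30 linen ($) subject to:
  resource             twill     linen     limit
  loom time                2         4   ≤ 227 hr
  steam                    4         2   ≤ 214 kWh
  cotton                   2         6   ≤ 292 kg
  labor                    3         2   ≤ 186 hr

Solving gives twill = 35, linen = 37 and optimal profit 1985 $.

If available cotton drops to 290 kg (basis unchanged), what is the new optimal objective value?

1978

Check each constraint at x*: loom time 218/227 (slack 9); steam 214/214 (tight); cotton 292/292 (tight); labor 179/186 (slack 7).
By complementary slackness, y = 0 for the non-binding constraints.
From A_Bᵀ y = c: 4·y_steam + 2·y_cotton = 25; 2·y_steam + 6·y_cotton = 30.
Solving: y_steam = 4.5, y_cotton = 3.5.
Δz = y_cotton·Δb = 3.5 × (-2) = -7, so new z* = 1985 − 7 = 1978.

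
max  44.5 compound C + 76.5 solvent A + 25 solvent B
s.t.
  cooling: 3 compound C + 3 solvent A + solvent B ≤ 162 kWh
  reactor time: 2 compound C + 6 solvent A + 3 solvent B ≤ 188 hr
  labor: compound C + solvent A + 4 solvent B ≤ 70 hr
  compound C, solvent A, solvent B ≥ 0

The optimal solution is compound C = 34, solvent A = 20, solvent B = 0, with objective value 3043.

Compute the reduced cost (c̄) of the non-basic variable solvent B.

-8.5

At the optimum: cooling uses 162 of 162 (binding); reactor time uses 188 of 188 (binding); labor uses 54 of 70 (slack = 16).
Slack constraints have shadow price 0 (complementary slackness).
The binding rows give the dual system: 3·y_cooling + 2·y_reactor time = 44.5 and 3·y_cooling + 6·y_reactor time = 76.5.
This yields shadow prices y_cooling = 9.5, y_reactor time = 8.
Reduced cost of solvent B: c₃ − yᵀa₃ = 25 − (9.5·1 + 8·3) = 25 − 33.5 = -8.5.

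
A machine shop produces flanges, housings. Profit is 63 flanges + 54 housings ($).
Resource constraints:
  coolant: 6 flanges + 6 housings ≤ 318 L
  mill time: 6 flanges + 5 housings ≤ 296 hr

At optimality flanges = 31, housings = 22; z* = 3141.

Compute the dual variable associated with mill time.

Check each constraint at x*: coolant 318/318 (tight); mill time 296/296 (tight).
Dual feasibility on the basic columns requires 6·y_coolant + 6·y_mill time = 63, 6·y_coolant + 5·y_mill time = 54.
→ y_coolant = 1.5 and y_mill time = 9.
Shadow price of mill time = 9.

9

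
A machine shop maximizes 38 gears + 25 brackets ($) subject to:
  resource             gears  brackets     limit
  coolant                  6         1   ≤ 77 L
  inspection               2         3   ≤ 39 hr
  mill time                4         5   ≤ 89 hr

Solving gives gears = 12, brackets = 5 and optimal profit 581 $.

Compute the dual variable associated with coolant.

4

Check each constraint at x*: coolant 77/77 (tight); inspection 39/39 (tight); mill time 73/89 (slack 16).
Since mill time is not tight, its dual is 0.
The binding rows give the dual system: 6·y_coolant + 2·y_inspection = 38 and 1·y_coolant + 3·y_inspection = 25.
This yields shadow prices y_coolant = 4, y_inspection = 7.
Shadow price of coolant = 4.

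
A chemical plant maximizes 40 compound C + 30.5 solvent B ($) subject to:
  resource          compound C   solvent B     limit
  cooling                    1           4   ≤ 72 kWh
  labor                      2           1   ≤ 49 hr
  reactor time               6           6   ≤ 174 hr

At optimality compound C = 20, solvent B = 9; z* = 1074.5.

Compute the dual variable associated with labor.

Binding: labor and reactor time. Non-binding: cooling (16 unused).
Since cooling is not tight, its dual is 0.
From A_Bᵀ y = c: 2·y_labor + 6·y_reactor time = 40; 1·y_labor + 6·y_reactor time = 30.5.
→ y_labor = 9.5 and y_reactor time = 3.5.
Shadow price of labor = 9.5.

9.5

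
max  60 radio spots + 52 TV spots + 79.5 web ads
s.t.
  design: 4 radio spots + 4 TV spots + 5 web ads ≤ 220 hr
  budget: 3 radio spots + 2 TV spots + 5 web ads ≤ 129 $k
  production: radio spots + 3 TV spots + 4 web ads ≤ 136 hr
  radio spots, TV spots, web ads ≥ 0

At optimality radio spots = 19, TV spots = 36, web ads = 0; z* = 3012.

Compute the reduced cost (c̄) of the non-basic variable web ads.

-5.5

Check each constraint at x*: design 220/220 (tight); budget 129/129 (tight); production 127/136 (slack 9).
Slack constraints have shadow price 0 (complementary slackness).
Dual feasibility on the basic columns requires 4·y_design + 3·y_budget = 60, 4·y_design + 2·y_budget = 52.
→ y_design = 9 and y_budget = 8.
Reduced cost of web ads: c₃ − yᵀa₃ = 79.5 − (9·5 + 8·5) = 79.5 − 85 = -5.5.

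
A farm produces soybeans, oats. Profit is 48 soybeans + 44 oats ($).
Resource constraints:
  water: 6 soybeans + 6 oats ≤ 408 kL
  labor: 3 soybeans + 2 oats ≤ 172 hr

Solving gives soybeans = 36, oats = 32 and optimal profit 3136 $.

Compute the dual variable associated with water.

At the optimum: water uses 408 of 408 (binding); labor uses 172 of 172 (binding).
From A_Bᵀ y = c: 6·y_water + 3·y_labor = 48; 6·y_water + 2·y_labor = 44.
→ y_water = 6 and y_labor = 4.
Shadow price of water = 6.

6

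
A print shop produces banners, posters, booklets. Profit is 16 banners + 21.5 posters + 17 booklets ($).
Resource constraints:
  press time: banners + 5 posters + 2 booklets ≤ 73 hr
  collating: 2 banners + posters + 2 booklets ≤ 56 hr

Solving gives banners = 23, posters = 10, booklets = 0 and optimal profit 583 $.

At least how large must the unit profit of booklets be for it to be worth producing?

At the optimum: press time uses 73 of 73 (binding); collating uses 56 of 56 (binding).
Dual feasibility on the basic columns requires 1·y_press time + 2·y_collating = 16, 5·y_press time + 1·y_collating = 21.5.
→ y_press time = 3 and y_collating = 6.5.
booklets enters the basis when its profit ≥ yᵀa₃ = 3·2 + 6.5·2 = 19.

19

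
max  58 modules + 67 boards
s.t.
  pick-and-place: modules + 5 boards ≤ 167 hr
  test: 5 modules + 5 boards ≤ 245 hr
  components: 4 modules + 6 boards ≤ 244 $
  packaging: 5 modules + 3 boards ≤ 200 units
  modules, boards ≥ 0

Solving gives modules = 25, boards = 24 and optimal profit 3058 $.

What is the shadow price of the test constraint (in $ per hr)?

8

At the optimum: pick-and-place uses 145 of 167 (slack = 22); test uses 245 of 245 (binding); components uses 244 of 244 (binding); packaging uses 197 of 200 (slack = 3).
Since pick-and-place, packaging are not tight, their duals are 0.
Dual feasibility on the basic columns requires 5·y_test + 4·y_components = 58, 5·y_test + 6·y_components = 67.
Solving: y_test = 8, y_components = 4.5.
Shadow price of test = 8.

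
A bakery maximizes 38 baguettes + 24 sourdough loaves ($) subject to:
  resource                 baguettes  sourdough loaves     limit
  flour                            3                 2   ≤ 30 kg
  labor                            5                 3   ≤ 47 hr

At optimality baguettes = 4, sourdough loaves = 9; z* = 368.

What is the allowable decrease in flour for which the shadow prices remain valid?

Binding constraints: flour, labor. The basis is B = [[3,2],[5,3]] with det -1.
Per unit decrease in flour, x* moves by d = (3, -5).
The basis stays optimal until sourdough loaves reaches 0; allowable decrease = 1.8 kg.

1.8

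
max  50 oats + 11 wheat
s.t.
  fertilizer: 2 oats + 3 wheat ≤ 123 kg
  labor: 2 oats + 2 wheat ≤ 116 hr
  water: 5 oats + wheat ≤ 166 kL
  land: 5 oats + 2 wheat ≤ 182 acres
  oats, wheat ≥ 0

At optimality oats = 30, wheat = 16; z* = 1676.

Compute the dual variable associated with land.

Binding: water and land. Non-binding: fertilizer (15 unused), labor (24 unused).
Since fertilizer, labor are not tight, their duals are 0.
Dual feasibility on the basic columns requires 5·y_water + 5·y_land = 50, 1·y_water + 2·y_land = 11.
Solving: y_water = 9, y_land = 1.
Shadow price of land = 1.

1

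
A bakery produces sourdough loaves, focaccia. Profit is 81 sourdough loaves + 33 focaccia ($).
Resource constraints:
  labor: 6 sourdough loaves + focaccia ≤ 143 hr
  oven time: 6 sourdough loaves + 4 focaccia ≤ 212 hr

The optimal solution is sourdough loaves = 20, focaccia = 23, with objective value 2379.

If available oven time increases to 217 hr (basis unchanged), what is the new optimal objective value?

Check each constraint at x*: labor 143/143 (tight); oven time 212/212 (tight).
Dual feasibility on the basic columns requires 6·y_labor + 6·y_oven time = 81, 1·y_labor + 4·y_oven time = 33.
Solving: y_labor = 7, y_oven time = 6.5.
Δz = y_oven time·Δb = 6.5 × (5) = 32.5, so new z* = 2379 + 32.5 = 2411.5.

2411.5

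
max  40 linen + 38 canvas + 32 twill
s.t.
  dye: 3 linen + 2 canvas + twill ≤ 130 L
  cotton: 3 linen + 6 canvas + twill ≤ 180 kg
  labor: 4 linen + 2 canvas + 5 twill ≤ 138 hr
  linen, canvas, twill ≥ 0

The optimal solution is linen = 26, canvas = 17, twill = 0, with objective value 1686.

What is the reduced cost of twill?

Check each constraint at x*: dye 112/130 (slack 18); cotton 180/180 (tight); labor 138/138 (tight).
Slack constraints have shadow price 0 (complementary slackness).
From A_Bᵀ y = c: 3·y_cotton + 4·y_labor = 40; 6·y_cotton + 2·y_labor = 38.
Solving: y_cotton = 4, y_labor = 7.
Reduced cost of twill: c₃ − yᵀa₃ = 32 − (4·1 + 7·5) = 32 − 39 = -7.

-7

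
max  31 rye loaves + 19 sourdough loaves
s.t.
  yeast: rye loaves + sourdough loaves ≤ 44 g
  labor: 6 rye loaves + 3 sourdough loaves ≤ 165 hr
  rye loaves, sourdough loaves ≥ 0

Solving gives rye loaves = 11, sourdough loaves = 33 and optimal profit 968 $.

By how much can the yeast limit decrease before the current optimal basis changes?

16.5

Binding constraints: yeast, labor. The basis is B = [[1,1],[6,3]] with det -3.
Per unit decrease in yeast, x* moves by d = (1, -2).
The basis stays optimal until sourdough loaves reaches 0; allowable decrease = 16.5 g.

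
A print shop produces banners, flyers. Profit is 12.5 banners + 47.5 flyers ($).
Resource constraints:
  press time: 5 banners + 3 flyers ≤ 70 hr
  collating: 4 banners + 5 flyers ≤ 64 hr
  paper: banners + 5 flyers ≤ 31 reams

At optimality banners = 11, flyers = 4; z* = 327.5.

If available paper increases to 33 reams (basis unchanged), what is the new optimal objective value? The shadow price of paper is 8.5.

344.5

Δb = 2, so new z* = 327.5 + (8.5)·(2) = 327.5 + 17 = 344.5.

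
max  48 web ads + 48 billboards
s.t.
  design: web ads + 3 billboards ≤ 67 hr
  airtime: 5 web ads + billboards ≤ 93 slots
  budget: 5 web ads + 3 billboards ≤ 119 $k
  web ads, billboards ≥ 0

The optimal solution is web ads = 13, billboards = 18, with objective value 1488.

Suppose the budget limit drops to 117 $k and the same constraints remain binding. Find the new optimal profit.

1472

Binding: design and budget. Non-binding: airtime (10 unused).
Slack constraints have shadow price 0 (complementary slackness).
From A_Bᵀ y = c: 1·y_design + 5·y_budget = 48; 3·y_design + 3·y_budget = 48.
This yields shadow prices y_design = 8, y_budget = 8.
Δz = y_budget·Δb = 8 × (-2) = -16, so new z* = 1488 − 16 = 1472.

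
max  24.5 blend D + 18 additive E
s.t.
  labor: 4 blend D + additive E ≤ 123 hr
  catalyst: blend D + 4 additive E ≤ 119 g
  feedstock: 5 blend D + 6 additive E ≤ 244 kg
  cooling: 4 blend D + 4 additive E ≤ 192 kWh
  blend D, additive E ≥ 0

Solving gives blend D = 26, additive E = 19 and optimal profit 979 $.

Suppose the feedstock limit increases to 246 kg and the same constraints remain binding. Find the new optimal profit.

Binding: labor and feedstock. Non-binding: catalyst (17 unused), cooling (12 unused).
Slack constraints have shadow price 0 (complementary slackness).
From A_Bᵀ y = c: 4·y_labor + 5·y_feedstock = 24.5; 1·y_labor + 6·y_feedstock = 18.
→ y_labor = 3 and y_feedstock = 2.5.
Δz = y_feedstock·Δb = 2.5 × (2) = 5, so new z* = 979 + 5 = 984.

984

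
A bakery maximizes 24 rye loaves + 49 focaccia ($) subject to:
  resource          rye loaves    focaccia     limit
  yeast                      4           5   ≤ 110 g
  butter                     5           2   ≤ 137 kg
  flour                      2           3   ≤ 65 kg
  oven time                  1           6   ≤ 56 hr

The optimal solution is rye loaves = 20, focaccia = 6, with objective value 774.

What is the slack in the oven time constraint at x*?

0

oven time used = 1·20 + 6·6 = 56; slack = 56 − 56 = 0.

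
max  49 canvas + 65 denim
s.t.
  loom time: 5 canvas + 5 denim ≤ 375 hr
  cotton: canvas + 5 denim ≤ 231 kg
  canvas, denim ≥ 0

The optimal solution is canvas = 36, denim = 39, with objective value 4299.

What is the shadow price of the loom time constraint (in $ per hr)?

9

Check each constraint at x*: loom time 375/375 (tight); cotton 231/231 (tight).
The binding rows give the dual system: 5·y_loom time + 1·y_cotton = 49 and 5·y_loom time + 5·y_cotton = 65.
→ y_loom time = 9 and y_cotton = 4.
Shadow price of loom time = 9.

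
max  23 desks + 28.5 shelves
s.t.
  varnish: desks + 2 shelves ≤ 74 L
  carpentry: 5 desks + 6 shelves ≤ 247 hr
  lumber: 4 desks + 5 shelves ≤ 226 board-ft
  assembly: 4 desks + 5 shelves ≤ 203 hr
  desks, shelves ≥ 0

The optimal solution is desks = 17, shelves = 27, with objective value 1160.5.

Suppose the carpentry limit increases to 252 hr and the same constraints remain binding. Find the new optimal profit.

Binding: carpentry and assembly. Non-binding: varnish (3 unused), lumber (23 unused).
Since varnish, lumber are not tight, their duals are 0.
Dual feasibility on the basic columns requires 5·y_carpentry + 4·y_assembly = 23, 6·y_carpentry + 5·y_assembly = 28.5.
Solving: y_carpentry = 1, y_assembly = 4.5.
Δz = y_carpentry·Δb = 1 × (5) = 5, so new z* = 1160.5 + 5 = 1165.5.

1165.5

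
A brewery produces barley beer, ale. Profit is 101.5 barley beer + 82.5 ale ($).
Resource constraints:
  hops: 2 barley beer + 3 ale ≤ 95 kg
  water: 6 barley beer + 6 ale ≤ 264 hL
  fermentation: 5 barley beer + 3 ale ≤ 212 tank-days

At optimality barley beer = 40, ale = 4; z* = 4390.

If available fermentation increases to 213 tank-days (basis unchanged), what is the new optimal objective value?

Check each constraint at x*: hops 92/95 (slack 3); water 264/264 (tight); fermentation 212/212 (tight).
Slack constraints have shadow price 0 (complementary slackness).
The binding rows give the dual system: 6·y_water + 5·y_fermentation = 101.5 and 6·y_water + 3·y_fermentation = 82.5.
→ y_water = 9 and y_fermentation = 9.5.
Δz = y_fermentation·Δb = 9.5 × (1) = 9.5, so new z* = 4390 + 9.5 = 4399.5.

4399.5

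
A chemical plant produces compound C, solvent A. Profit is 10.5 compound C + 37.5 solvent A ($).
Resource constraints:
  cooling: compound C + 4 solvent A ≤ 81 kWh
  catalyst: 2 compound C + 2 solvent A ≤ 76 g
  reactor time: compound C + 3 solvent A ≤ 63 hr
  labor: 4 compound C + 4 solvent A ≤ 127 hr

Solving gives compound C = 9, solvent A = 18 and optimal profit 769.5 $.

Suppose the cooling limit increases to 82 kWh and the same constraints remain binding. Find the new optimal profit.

Binding: cooling and reactor time. Non-binding: catalyst (22 unused), labor (19 unused).
Slack constraints have shadow price 0 (complementary slackness).
The binding rows give the dual system: 1·y_cooling + 1·y_reactor time = 10.5 and 4·y_cooling + 3·y_reactor time = 37.5.
Solving: y_cooling = 6, y_reactor time = 4.5.
Δz = y_cooling·Δb = 6 × (1) = 6, so new z* = 769.5 + 6 = 775.5.

775.5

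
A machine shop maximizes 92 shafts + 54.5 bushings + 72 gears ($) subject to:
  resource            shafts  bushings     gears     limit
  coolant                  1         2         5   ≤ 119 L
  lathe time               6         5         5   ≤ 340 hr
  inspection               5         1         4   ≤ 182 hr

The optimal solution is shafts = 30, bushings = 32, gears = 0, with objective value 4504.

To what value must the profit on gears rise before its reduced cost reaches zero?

At the optimum: coolant uses 94 of 119 (slack = 25); lathe time uses 340 of 340 (binding); inspection uses 182 of 182 (binding).
Since coolant is not tight, its dual is 0.
From A_Bᵀ y = c: 6·y_lathe time + 5·y_inspection = 92; 5·y_lathe time + 1·y_inspection = 54.5.
This yields shadow prices y_lathe time = 9.5, y_inspection = 7.
gears enters the basis when its profit ≥ yᵀa₃ = 9.5·5 + 7·4 = 75.5.

75.5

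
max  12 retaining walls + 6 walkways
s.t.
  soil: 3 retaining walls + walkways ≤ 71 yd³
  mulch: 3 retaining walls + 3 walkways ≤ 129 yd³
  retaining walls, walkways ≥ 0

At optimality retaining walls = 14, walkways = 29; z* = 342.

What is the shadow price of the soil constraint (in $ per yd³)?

3

Check each constraint at x*: soil 71/71 (tight); mulch 129/129 (tight).
Dual feasibility on the basic columns requires 3·y_soil + 3·y_mulch = 12, 1·y_soil + 3·y_mulch = 6.
Solving: y_soil = 3, y_mulch = 1.
Shadow price of soil = 3.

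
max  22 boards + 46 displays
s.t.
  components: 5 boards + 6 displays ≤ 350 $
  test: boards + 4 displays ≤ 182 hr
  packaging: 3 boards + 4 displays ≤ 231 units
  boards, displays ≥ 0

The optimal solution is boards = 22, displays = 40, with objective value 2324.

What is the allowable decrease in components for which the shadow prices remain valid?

77

Binding constraints: components, test. The basis is B = [[5,6],[1,4]] with det 14.
Per unit decrease in components, x* moves by d = (-0.2857, 0.0714).
The basis stays optimal until boards reaches 0; allowable decrease = 77 $.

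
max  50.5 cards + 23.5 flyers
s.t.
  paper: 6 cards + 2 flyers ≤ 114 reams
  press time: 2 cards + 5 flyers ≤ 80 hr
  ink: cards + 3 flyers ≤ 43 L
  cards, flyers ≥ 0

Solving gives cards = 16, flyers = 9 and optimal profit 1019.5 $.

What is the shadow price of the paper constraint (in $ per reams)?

Check each constraint at x*: paper 114/114 (tight); press time 77/80 (slack 3); ink 43/43 (tight).
Since press time is not tight, its dual is 0.
From A_Bᵀ y = c: 6·y_paper + 1·y_ink = 50.5; 2·y_paper + 3·y_ink = 23.5.
This yields shadow prices y_paper = 8, y_ink = 2.5.
Shadow price of paper = 8.

8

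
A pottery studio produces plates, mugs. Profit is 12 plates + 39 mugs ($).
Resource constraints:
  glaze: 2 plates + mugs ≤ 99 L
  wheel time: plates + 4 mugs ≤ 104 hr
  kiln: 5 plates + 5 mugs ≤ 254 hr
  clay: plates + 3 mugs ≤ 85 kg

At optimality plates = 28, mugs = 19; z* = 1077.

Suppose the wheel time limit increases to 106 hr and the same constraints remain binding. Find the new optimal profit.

Check each constraint at x*: glaze 75/99 (slack 24); wheel time 104/104 (tight); kiln 235/254 (slack 19); clay 85/85 (tight).
By complementary slackness, y = 0 for the non-binding constraints.
Dual feasibility on the basic columns requires 1·y_wheel time + 1·y_clay = 12, 4·y_wheel time + 3·y_clay = 39.
Solving: y_wheel time = 3, y_clay = 9.
Δz = y_wheel time·Δb = 3 × (2) = 6, so new z* = 1077 + 6 = 1083.

1083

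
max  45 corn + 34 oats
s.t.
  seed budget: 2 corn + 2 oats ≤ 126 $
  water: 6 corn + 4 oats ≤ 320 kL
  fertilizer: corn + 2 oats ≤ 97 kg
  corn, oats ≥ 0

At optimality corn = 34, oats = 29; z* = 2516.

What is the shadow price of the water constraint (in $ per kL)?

At the optimum: seed budget uses 126 of 126 (binding); water uses 320 of 320 (binding); fertilizer uses 92 of 97 (slack = 5).
Since fertilizer is not tight, its dual is 0.
Dual feasibility on the basic columns requires 2·y_seed budget + 6·y_water = 45, 2·y_seed budget + 4·y_water = 34.
→ y_seed budget = 6 and y_water = 5.5.
Shadow price of water = 5.5.

5.5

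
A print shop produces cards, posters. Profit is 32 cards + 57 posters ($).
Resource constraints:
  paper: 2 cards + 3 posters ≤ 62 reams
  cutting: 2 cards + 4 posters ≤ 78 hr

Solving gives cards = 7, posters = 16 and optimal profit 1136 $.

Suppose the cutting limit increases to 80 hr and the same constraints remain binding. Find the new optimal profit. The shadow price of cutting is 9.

Δb = 2, so new z* = 1136 + (9)·(2) = 1136 + 18 = 1154.

1154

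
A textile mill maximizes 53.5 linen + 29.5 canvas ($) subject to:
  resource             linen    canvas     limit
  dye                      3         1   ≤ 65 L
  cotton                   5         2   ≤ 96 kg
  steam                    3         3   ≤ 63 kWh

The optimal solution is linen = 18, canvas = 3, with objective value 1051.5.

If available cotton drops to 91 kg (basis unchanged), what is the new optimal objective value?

Check each constraint at x*: dye 57/65 (slack 8); cotton 96/96 (tight); steam 63/63 (tight).
Slack constraints have shadow price 0 (complementary slackness).
From A_Bᵀ y = c: 5·y_cotton + 3·y_steam = 53.5; 2·y_cotton + 3·y_steam = 29.5.
Solving: y_cotton = 8, y_steam = 4.5.
Δz = y_cotton·Δb = 8 × (-5) = -40, so new z* = 1051.5 − 40 = 1011.5.

1011.5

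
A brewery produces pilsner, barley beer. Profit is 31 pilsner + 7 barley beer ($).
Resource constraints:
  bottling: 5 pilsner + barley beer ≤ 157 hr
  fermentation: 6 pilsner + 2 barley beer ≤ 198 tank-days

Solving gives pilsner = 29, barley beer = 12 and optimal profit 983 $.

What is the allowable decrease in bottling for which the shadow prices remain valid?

58

Binding constraints: bottling, fermentation. The basis is B = [[5,1],[6,2]] with det 4.
Per unit decrease in bottling, x* moves by d = (-0.5, 1.5).
The basis stays optimal until pilsner reaches 0; allowable decrease = 58 hr.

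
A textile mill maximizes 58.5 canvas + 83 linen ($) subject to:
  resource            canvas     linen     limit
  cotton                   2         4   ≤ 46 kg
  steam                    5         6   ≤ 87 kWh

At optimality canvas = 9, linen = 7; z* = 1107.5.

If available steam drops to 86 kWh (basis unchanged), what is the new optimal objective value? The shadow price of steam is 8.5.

1099

Δb = -1, so new z* = 1107.5 + (8.5)·(-1) = 1107.5 − 8.5 = 1099.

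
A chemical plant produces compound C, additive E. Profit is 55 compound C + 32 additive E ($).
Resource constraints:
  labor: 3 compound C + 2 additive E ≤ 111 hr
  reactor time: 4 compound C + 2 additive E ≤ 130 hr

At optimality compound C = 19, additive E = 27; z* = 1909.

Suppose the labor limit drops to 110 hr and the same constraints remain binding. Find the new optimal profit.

1900

At the optimum: labor uses 111 of 111 (binding); reactor time uses 130 of 130 (binding).
Dual feasibility on the basic columns requires 3·y_labor + 4·y_reactor time = 55, 2·y_labor + 2·y_reactor time = 32.
→ y_labor = 9 and y_reactor time = 7.
Δz = y_labor·Δb = 9 × (-1) = -9, so new z* = 1909 − 9 = 1900.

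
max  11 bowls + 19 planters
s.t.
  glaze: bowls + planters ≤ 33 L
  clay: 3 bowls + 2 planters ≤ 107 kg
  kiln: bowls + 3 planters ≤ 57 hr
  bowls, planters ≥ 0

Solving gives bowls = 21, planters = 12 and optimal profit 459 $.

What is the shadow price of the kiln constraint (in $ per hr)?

At the optimum: glaze uses 33 of 33 (binding); clay uses 87 of 107 (slack = 20); kiln uses 57 of 57 (binding).
Slack constraints have shadow price 0 (complementary slackness).
The binding rows give the dual system: 1·y_glaze + 1·y_kiln = 11 and 1·y_glaze + 3·y_kiln = 19.
→ y_glaze = 7 and y_kiln = 4.
Shadow price of kiln = 4.

4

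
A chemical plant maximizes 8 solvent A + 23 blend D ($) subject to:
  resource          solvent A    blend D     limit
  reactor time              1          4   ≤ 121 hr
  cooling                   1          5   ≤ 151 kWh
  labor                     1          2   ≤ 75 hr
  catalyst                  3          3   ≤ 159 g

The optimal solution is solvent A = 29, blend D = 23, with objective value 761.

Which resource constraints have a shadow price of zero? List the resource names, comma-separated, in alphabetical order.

catalyst, cooling

reactor time: 121/121 (binding)
cooling: 144/151 (slack 7)
labor: 75/75 (binding)
catalyst: 156/159 (slack 3)
By complementary slackness, a constraint with positive slack has shadow price 0 → catalyst, cooling.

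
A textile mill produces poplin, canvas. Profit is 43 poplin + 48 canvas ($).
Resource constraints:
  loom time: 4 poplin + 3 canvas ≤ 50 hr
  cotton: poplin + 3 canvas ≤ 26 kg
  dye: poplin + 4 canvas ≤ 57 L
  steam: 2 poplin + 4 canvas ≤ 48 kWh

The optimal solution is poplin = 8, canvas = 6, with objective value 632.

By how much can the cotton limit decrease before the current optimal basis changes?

Binding constraints: loom time, cotton. The basis is B = [[4,3],[1,3]] with det 9.
Per unit decrease in cotton, x* moves by d = (0.3333, -0.4444).
The basis stays optimal until canvas reaches 0; allowable decrease = 13.5 kg.

13.5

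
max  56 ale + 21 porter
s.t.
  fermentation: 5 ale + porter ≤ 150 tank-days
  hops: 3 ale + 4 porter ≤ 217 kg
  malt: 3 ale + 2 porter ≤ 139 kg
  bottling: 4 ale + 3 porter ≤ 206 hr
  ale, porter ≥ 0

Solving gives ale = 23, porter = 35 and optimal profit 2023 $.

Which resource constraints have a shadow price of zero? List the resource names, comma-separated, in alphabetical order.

bottling, hops

fermentation: 150/150 (binding)
hops: 209/217 (slack 8)
malt: 139/139 (binding)
bottling: 197/206 (slack 9)
By complementary slackness, a constraint with positive slack has shadow price 0 → bottling, hops.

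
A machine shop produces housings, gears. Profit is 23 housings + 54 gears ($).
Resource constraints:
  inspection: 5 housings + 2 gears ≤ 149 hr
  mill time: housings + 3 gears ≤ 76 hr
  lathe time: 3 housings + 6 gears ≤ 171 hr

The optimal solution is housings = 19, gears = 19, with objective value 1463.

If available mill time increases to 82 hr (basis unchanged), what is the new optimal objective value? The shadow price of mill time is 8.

Δb = 6, so new z* = 1463 + (8)·(6) = 1463 + 48 = 1511.

1511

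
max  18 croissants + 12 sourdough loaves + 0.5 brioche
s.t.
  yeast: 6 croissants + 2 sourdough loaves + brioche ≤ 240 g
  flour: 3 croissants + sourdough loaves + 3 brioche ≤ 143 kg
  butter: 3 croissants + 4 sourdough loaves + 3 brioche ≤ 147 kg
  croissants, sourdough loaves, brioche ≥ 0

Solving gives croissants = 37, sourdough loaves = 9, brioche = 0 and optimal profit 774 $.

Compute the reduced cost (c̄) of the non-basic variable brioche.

-7.5

Binding: yeast and butter. Non-binding: flour (23 unused).
Since flour is not tight, its dual is 0.
Dual feasibility on the basic columns requires 6·y_yeast + 3·y_butter = 18, 2·y_yeast + 4·y_butter = 12.
Solving: y_yeast = 2, y_butter = 2.
Reduced cost of brioche: c₃ − yᵀa₃ = 0.5 − (2·1 + 2·3) = 0.5 − 8 = -7.5.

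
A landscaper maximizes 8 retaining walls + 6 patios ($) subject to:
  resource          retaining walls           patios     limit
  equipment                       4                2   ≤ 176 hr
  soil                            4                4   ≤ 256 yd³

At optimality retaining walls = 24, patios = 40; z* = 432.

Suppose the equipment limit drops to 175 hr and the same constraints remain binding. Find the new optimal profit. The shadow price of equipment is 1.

431

Δb = -1, so new z* = 432 + (1)·(-1) = 432 − 1 = 431.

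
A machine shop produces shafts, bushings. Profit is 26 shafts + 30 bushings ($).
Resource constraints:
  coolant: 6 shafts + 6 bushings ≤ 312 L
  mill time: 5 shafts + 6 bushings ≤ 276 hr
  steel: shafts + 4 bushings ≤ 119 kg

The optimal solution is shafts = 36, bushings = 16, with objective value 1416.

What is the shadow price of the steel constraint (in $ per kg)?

At the optimum: coolant uses 312 of 312 (binding); mill time uses 276 of 276 (binding); steel uses 100 of 119 (slack = 19).
Slack constraints have shadow price 0 (complementary slackness).
From A_Bᵀ y = c: 6·y_coolant + 5·y_mill time = 26; 6·y_coolant + 6·y_mill time = 30.
Solving: y_coolant = 1, y_mill time = 4.
Shadow price of steel = 0.

0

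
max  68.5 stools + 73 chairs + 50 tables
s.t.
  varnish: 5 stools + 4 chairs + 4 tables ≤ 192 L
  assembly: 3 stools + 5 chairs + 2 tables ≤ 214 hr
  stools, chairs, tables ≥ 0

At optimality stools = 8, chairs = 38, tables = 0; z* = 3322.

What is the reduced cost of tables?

Both varnish and assembly are binding at x*.
Dual feasibility on the basic columns requires 5·y_varnish + 3·y_assembly = 68.5, 4·y_varnish + 5·y_assembly = 73.
→ y_varnish = 9.5 and y_assembly = 7.
Reduced cost of tables: c₃ − yᵀa₃ = 50 − (9.5·4 + 7·2) = 50 − 52 = -2.

-2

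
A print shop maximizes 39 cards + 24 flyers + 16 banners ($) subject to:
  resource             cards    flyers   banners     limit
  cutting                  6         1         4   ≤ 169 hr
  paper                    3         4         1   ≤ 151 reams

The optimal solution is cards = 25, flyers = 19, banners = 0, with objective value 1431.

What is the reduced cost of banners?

-5

Check each constraint at x*: cutting 169/169 (tight); paper 151/151 (tight).
Dual feasibility on the basic columns requires 6·y_cutting + 3·y_paper = 39, 1·y_cutting + 4·y_paper = 24.
This yields shadow prices y_cutting = 4, y_paper = 5.
Reduced cost of banners: c₃ − yᵀa₃ = 16 − (4·4 + 5·1) = 16 − 21 = -5.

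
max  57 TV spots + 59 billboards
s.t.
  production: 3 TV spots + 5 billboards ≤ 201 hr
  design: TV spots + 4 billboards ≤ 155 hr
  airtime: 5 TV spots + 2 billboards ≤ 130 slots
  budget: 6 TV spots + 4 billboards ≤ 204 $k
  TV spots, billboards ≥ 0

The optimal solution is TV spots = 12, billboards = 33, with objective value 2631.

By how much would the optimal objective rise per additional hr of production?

Binding: production and budget. Non-binding: design (11 unused), airtime (4 unused).
Since design, airtime are not tight, their duals are 0.
Dual feasibility on the basic columns requires 3·y_production + 6·y_budget = 57, 5·y_production + 4·y_budget = 59.
→ y_production = 7 and y_budget = 6.
Shadow price of production = 7.

7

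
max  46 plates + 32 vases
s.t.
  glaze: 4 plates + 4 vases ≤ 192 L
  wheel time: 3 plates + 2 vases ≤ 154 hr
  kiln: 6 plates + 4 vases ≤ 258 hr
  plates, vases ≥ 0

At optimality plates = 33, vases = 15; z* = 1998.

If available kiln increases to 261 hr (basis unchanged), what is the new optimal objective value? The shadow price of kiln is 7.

Δb = 3, so new z* = 1998 + (7)·(3) = 1998 + 21 = 2019.

2019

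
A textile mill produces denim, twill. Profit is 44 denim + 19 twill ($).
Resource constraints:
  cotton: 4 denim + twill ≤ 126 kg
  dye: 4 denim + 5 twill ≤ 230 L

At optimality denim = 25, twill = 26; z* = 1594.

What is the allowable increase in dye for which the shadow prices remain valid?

400

Binding constraints: cotton, dye. The basis is B = [[4,1],[4,5]] with det 16.
Per unit increase in dye, x* moves by d = (-0.0625, 0.25).
The basis stays optimal until denim reaches 0; allowable increase = 400 L.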